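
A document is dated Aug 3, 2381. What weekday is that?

Doomsday rule: the anchor day for the 2300s is Wednesday. For year 81: 81÷12 = 6 r 9, and 9÷4 = 2, so 6+9+2 = 17.
Wednesday + 17 ≡ Saturday — that's 2381's doomsday.
In August the doomsday date is Aug 8.
Aug 3 is 5 days before Aug 8; 5 mod 7 = 5, so Saturday − 5 = Monday.

Monday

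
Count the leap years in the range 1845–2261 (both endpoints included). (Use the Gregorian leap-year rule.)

101

Multiples of 4 in [1845,2261]: 104.
Of those, multiples of 100: 4 (not leap unless ÷400).
Multiples of 400: 1.
Leap years = 104 − 4 + 1 = 101.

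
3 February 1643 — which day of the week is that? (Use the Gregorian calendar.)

Doomsday rule: the anchor day for the 1600s is Tuesday. For year 43: 43÷12 = 3 r 7, and 7÷4 = 1, so 3+7+1 = 11.
Tuesday + 11 ≡ Saturday — that's 1643's doomsday.
In February the doomsday date is Feb 28 (1643 is not a leap year).
Feb 3 is 25 days before Feb 28; 25 mod 7 = 4, so Saturday − 4 = Tuesday.

Tuesday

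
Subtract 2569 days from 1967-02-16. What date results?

−365 (one year) → Feb 16, 1966 (2204 left).
−365 (one year) → Feb 16, 1965 (1839 left).
−366 (one year; includes Feb 29, 1964) → Feb 16, 1964 (1473 left).
−365 (one year) → Feb 16, 1963 (1108 left).
−365 (one year) → Feb 16, 1962 (743 left).
−365 (one year) → Feb 16, 1961 (378 left).
−16 → Jan 31, 1961 (end of Jan, 31 days; 362 left).
−31 → Dec 31, 1960 (end of Dec, 31 days; 331 left).
−31 → Nov 30, 1960 (end of Nov, 30 days; 300 left).
−30 → Oct 31, 1960 (end of Oct, 31 days; 270 left).
−31 → Sep 30, 1960 (end of Sep, 30 days; 239 left).
−30 → Aug 31, 1960 (end of Aug, 31 days; 209 left).
−31 → Jul 31, 1960 (end of Jul, 31 days; 178 left).
−31 → Jun 30, 1960 (end of Jun, 30 days; 147 left).
−30 → May 31, 1960 (end of May, 31 days; 117 left).
−31 → Apr 30, 1960 (end of Apr, 30 days; 86 left).
−30 → Mar 31, 1960 (end of Mar, 31 days; 56 left).
−31 → Feb 29, 1960 (end of Feb, 29 days; 25 left).
−25 → Feb 4, 1960.

February 4, 1960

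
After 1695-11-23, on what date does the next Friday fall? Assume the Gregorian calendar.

November 25, 1695

Nov 23, 1695 is a Wednesday.
From Wednesday to the next Friday is 2 days.
Nov 23, 1695 + 2 = Nov 25, 1695.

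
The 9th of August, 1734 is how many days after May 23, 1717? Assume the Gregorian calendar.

6287

May 23, 1717 → May 23, 1718: 365 days.
May 23, 1718 → May 23, 1719: 365 days.
May 23, 1719 → May 23, 1720: 366 days (Feb 29, 1720 is in that span).
May 23, 1720 → May 23, 1721: 365 days.
May 23, 1721 → May 23, 1722: 365 days.
May 23, 1722 → May 23, 1723: 365 days.
May 23, 1723 → May 23, 1724: 366 days (Feb 29, 1724 is in that span).
May 23, 1724 → May 23, 1725: 365 days.
May 23, 1725 → May 23, 1726: 365 days.
May 23, 1726 → May 23, 1727: 365 days.
May 23, 1727 → May 23, 1728: 366 days (Feb 29, 1728 is in that span).
May 23, 1728 → May 23, 1729: 365 days.
May 23, 1729 → May 23, 1730: 365 days.
May 23, 1730 → May 23, 1731: 365 days.
May 23, 1731 → May 23, 1732: 366 days (Feb 29, 1732 is in that span).
May 23, 1732 → May 23, 1733: 365 days.
May 23, 1733 → May 23, 1734: 365 days.
May 23, 1734 → Jun 23, 1734: 31 days (May has 31).
Jun 23, 1734 → Jul 23, 1734: 30 days (June has 30).
Jul 23, 1734 → Aug 9, 1734: 17 days.
Total: 6287 days.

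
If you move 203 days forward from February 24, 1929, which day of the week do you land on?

First find the weekday of Feb 24, 1929. Doomsday rule: the anchor day for the 1900s is Wednesday. For year 29: 29÷12 = 2 r 5, and 5÷4 = 1, so 2+5+1 = 8.
Wednesday + 8 ≡ Thursday — that's 1929's doomsday.
In February the doomsday date is Feb 28 (1929 is not a leap year).
Feb 24 is 4 days before Feb 28; 4 mod 7 = 4, so Thursday − 4 = Sunday.
203 mod 7 = 0, so 203 days after a Sunday is Sunday + 0 = Sunday.

Sunday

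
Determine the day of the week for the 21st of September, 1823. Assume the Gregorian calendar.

Sunday

Doomsday rule: the anchor day for the 1800s is Friday. For year 23: 23÷12 = 1 r 11, and 11÷4 = 2, so 1+11+2 = 14.
Friday + 14 ≡ Friday — that's 1823's doomsday.
In September the doomsday date is Sep 5.
Sep 21 is 16 days after Sep 5; 16 mod 7 = 2, so Friday + 2 = Sunday.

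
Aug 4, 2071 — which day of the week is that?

January 1, 2071 is a Thursday.
Jan 1, 2071 → Feb 1, 2071: 31 days (January has 31).
Feb 1, 2071 → Mar 1, 2071: 28 days (February has 28).
Mar 1, 2071 → Apr 1, 2071: 31 days (March has 31).
Apr 1, 2071 → May 1, 2071: 30 days (April has 30).
May 1, 2071 → Jun 1, 2071: 31 days (May has 31).
Jun 1, 2071 → Jul 1, 2071: 30 days (June has 30).
Jul 1, 2071 → Aug 1, 2071: 31 days (July has 31).
Aug 1, 2071 → Aug 4, 2071: 3 days.
Total: 215 days.
215 mod 7 = 5, so Thursday + 5 = Tuesday.

Tuesday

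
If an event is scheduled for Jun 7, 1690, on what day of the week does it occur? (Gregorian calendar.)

Doomsday rule: the anchor day for the 1600s is Tuesday. For year 90: 90÷12 = 7 r 6, and 6÷4 = 1, so 7+6+1 = 14.
Tuesday + 14 ≡ Tuesday — that's 1690's doomsday.
In June the doomsday date is Jun 6.
Jun 7 is 1 day after Jun 6; 1 mod 7 = 1, so Tuesday + 1 = Wednesday.

Wednesday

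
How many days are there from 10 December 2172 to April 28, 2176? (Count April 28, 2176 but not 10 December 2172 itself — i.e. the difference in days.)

Dec 10, 2172 → Dec 10, 2173: 365 days.
Dec 10, 2173 → Dec 10, 2174: 365 days.
Dec 10, 2174 → Dec 10, 2175: 365 days.
Dec 10, 2175 → Jan 10, 2176: 31 days (December has 31).
Jan 10, 2176 → Feb 10, 2176: 31 days (January has 31).
Feb 10, 2176 → Mar 10, 2176: 29 days (February has 29).
Mar 10, 2176 → Apr 10, 2176: 31 days (March has 31).
Apr 10, 2176 → Apr 28, 2176: 18 days.
Total: 1235 days.

1235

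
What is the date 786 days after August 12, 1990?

October 6, 1992

+365 (one year) → Aug 12, 1991 (421 left).
+366 (one year; includes Feb 29, 1992) → Aug 12, 1992 (55 left).
Aug has 31 days: +20 → Sep 1, 1992 (35 left).
Sep has 30 days: +30 → Oct 1, 1992 (5 left).
+5 → Oct 6, 1992.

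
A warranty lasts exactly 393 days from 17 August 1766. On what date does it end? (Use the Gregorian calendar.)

September 14, 1767

Aug has 31 days: +15 → Sep 1, 1766 (378 left).
Sep has 30 days: +30 → Oct 1, 1766 (348 left).
Oct has 31 days: +31 → Nov 1, 1766 (317 left).
Nov has 30 days: +30 → Dec 1, 1766 (287 left).
Dec has 31 days: +31 → Jan 1, 1767 (256 left).
Jan has 31 days: +31 → Feb 1, 1767 (225 left).
Feb has 28 days: +28 → Mar 1, 1767 (197 left).
Mar has 31 days: +31 → Apr 1, 1767 (166 left).
Apr has 30 days: +30 → May 1, 1767 (136 left).
May has 31 days: +31 → Jun 1, 1767 (105 left).
Jun has 30 days: +30 → Jul 1, 1767 (75 left).
Jul has 31 days: +31 → Aug 1, 1767 (44 left).
Aug has 31 days: +31 → Sep 1, 1767 (13 left).
+13 → Sep 14, 1767.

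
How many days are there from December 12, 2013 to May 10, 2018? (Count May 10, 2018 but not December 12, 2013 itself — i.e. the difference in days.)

Dec 12, 2013 → Dec 12, 2014: 365 days.
Dec 12, 2014 → Dec 12, 2015: 365 days.
Dec 12, 2015 → Dec 12, 2016: 366 days (Feb 29, 2016 is in that span).
Dec 12, 2016 → Dec 12, 2017: 365 days.
Dec 12, 2017 → Jan 12, 2018: 31 days (December has 31).
Jan 12, 2018 → Feb 12, 2018: 31 days (January has 31).
Feb 12, 2018 → Mar 12, 2018: 28 days (February has 28).
Mar 12, 2018 → Apr 12, 2018: 31 days (March has 31).
Apr 12, 2018 → May 10, 2018: 28 days.
Total: 1610 days.

1610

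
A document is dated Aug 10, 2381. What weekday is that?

Doomsday rule: the anchor day for the 2300s is Wednesday. For year 81: 81÷12 = 6 r 9, and 9÷4 = 2, so 6+9+2 = 17.
Wednesday + 17 ≡ Saturday — that's 2381's doomsday.
In August the doomsday date is Aug 8.
Aug 10 is 2 days after Aug 8; 2 mod 7 = 2, so Saturday + 2 = Monday.

Monday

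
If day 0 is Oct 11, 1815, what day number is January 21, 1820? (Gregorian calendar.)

1563

Oct 11, 1815 → Oct 11, 1816: 366 days (Feb 29, 1816 is in that span).
Oct 11, 1816 → Oct 11, 1817: 365 days.
Oct 11, 1817 → Oct 11, 1818: 365 days.
Oct 11, 1818 → Oct 11, 1819: 365 days.
Oct 11, 1819 → Nov 11, 1819: 31 days (October has 31).
Nov 11, 1819 → Dec 11, 1819: 30 days (November has 30).
Dec 11, 1819 → Jan 11, 1820: 31 days (December has 31).
Jan 11, 1820 → Jan 21, 1820: 10 days.
Total: 1563 days.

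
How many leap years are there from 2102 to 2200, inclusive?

24

Multiples of 4 in [2102,2200]: 25.
Of those, multiples of 100: 1 (not leap unless ÷400).
Multiples of 400: 0.
Leap years = 25 − 1 + 0 = 24.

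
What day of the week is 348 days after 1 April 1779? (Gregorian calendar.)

Tuesday

First find the weekday of Apr 1, 1779. Doomsday rule: the anchor day for the 1700s is Sunday. For year 79: 79÷12 = 6 r 7, and 7÷4 = 1, so 6+7+1 = 14.
Sunday + 14 ≡ Sunday — that's 1779's doomsday.
In April the doomsday date is Apr 4.
Apr 1 is 3 days before Apr 4; 3 mod 7 = 3, so Sunday − 3 = Thursday.
348 mod 7 = 5, so 348 days after a Thursday is Thursday + 5 = Tuesday.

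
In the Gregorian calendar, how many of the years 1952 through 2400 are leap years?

Multiples of 4 in [1952,2400]: 113.
Of those, multiples of 100: 5 (not leap unless ÷400).
Multiples of 400: 2.
Leap years = 113 − 5 + 2 = 110.

110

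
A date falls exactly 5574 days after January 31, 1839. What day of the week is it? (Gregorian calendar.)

Saturday

First find the weekday of Jan 31, 1839. Doomsday rule: the anchor day for the 1800s is Friday. For year 39: 39÷12 = 3 r 3, and 3÷4 = 0, so 3+3+0 = 6.
Friday + 6 ≡ Thursday — that's 1839's doomsday.
In January the doomsday date is Jan 3 (1839 is not a leap year).
Jan 31 is 28 days after Jan 3; 28 mod 7 = 0, so Thursday + 0 = Thursday.
5574 mod 7 = 2, so 5574 days after a Thursday is Thursday + 2 = Saturday.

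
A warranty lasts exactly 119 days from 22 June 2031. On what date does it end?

October 19, 2031

Jun has 30 days: +9 → Jul 1, 2031 (110 left).
Jul has 31 days: +31 → Aug 1, 2031 (79 left).
Aug has 31 days: +31 → Sep 1, 2031 (48 left).
Sep has 30 days: +30 → Oct 1, 2031 (18 left).
+18 → Oct 19, 2031.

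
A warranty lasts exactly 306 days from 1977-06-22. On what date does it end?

Jun has 30 days: +9 → Jul 1, 1977 (297 left).
Jul has 31 days: +31 → Aug 1, 1977 (266 left).
Aug has 31 days: +31 → Sep 1, 1977 (235 left).
Sep has 30 days: +30 → Oct 1, 1977 (205 left).
Oct has 31 days: +31 → Nov 1, 1977 (174 left).
Nov has 30 days: +30 → Dec 1, 1977 (144 left).
Dec has 31 days: +31 → Jan 1, 1978 (113 left).
Jan has 31 days: +31 → Feb 1, 1978 (82 left).
Feb has 28 days: +28 → Mar 1, 1978 (54 left).
Mar has 31 days: +31 → Apr 1, 1978 (23 left).
+23 → Apr 24, 1978.

April 24, 1978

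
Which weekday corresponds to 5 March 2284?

Doomsday rule: the anchor day for the 2200s is Friday. For year 84: 84÷12 = 7 r 0, and 0÷4 = 0, so 7+0+0 = 7.
Friday + 7 ≡ Friday — that's 2284's doomsday.
In March the doomsday date is Mar 14.
Mar 5 is 9 days before Mar 14; 9 mod 7 = 2, so Friday − 2 = Wednesday.

Wednesday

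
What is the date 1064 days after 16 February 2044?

+366 (one year; includes Feb 29, 2044) → Feb 16, 2045 (698 left).
+365 (one year) → Feb 16, 2046 (333 left).
Feb has 28 days: +13 → Mar 1, 2046 (320 left).
Mar has 31 days: +31 → Apr 1, 2046 (289 left).
Apr has 30 days: +30 → May 1, 2046 (259 left).
May has 31 days: +31 → Jun 1, 2046 (228 left).
Jun has 30 days: +30 → Jul 1, 2046 (198 left).
Jul has 31 days: +31 → Aug 1, 2046 (167 left).
Aug has 31 days: +31 → Sep 1, 2046 (136 left).
Sep has 30 days: +30 → Oct 1, 2046 (106 left).
Oct has 31 days: +31 → Nov 1, 2046 (75 left).
Nov has 30 days: +30 → Dec 1, 2046 (45 left).
Dec has 31 days: +31 → Jan 1, 2047 (14 left).
+14 → Jan 15, 2047.

January 15, 2047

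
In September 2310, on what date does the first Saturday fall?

September 3, 2310

September 1, 2310 is a Thursday.
The first Saturday is therefore September 3 (2 days later).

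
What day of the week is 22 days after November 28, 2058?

Friday

Nov 28, 2058 is a Thursday.
22 mod 7 = 1, so 22 days after a Thursday is Thursday + 1 = Friday.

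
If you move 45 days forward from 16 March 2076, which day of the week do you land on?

First find the weekday of Mar 16, 2076. Doomsday rule: the anchor day for the 2000s is Tuesday. For year 76: 76÷12 = 6 r 4, and 4÷4 = 1, so 6+4+1 = 11.
Tuesday + 11 ≡ Saturday — that's 2076's doomsday.
In March the doomsday date is Mar 14.
Mar 16 is 2 days after Mar 14; 2 mod 7 = 2, so Saturday + 2 = Monday.
45 mod 7 = 3, so 45 days after a Monday is Monday + 3 = Thursday.

Thursday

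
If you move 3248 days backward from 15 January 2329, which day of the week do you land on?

First find the weekday of Jan 15, 2329. Doomsday rule: the anchor day for the 2300s is Wednesday. For year 29: 29÷12 = 2 r 5, and 5÷4 = 1, so 2+5+1 = 8.
Wednesday + 8 ≡ Thursday — that's 2329's doomsday.
In January the doomsday date is Jan 3 (2329 is not a leap year).
Jan 15 is 12 days after Jan 3; 12 mod 7 = 5, so Thursday + 5 = Tuesday.
3248 mod 7 = 0, so 3248 days before a Tuesday is Tuesday − 0 = Tuesday.

Tuesday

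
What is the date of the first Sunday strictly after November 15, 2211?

Nov 15, 2211 is a Friday.
From Friday to the next Sunday is 2 days.
Nov 15, 2211 + 2 = Nov 17, 2211.

November 17, 2211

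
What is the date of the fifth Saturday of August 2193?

August 1, 2193 is a Thursday.
The first Saturday is therefore August 3 (2 days later).
The fifth Saturday is 3 + 4×7 = August 31.

August 31, 2193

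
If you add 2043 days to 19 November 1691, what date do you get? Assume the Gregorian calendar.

June 23, 1697

+366 (one year; includes Feb 29, 1692) → Nov 19, 1692 (1677 left).
+365 (one year) → Nov 19, 1693 (1312 left).
+365 (one year) → Nov 19, 1694 (947 left).
+365 (one year) → Nov 19, 1695 (582 left).
+366 (one year; includes Feb 29, 1696) → Nov 19, 1696 (216 left).
Nov has 30 days: +12 → Dec 1, 1696 (204 left).
Dec has 31 days: +31 → Jan 1, 1697 (173 left).
Jan has 31 days: +31 → Feb 1, 1697 (142 left).
Feb has 28 days: +28 → Mar 1, 1697 (114 left).
Mar has 31 days: +31 → Apr 1, 1697 (83 left).
Apr has 30 days: +30 → May 1, 1697 (53 left).
May has 31 days: +31 → Jun 1, 1697 (22 left).
+22 → Jun 23, 1697.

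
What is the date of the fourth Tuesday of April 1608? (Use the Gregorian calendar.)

April 1, 1608 is a Tuesday.
The first Tuesday is therefore April 1 (same day).
The fourth Tuesday is 1 + 3×7 = April 22.

April 22, 1608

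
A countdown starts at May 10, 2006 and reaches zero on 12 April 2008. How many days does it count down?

May 10, 2006 → May 10, 2007: 365 days.
May 10, 2007 → Jun 10, 2007: 31 days (May has 31).
Jun 10, 2007 → Jul 10, 2007: 30 days (June has 30).
Jul 10, 2007 → Aug 10, 2007: 31 days (July has 31).
Aug 10, 2007 → Sep 10, 2007: 31 days (August has 31).
Sep 10, 2007 → Oct 10, 2007: 30 days (September has 30).
Oct 10, 2007 → Nov 10, 2007: 31 days (October has 31).
Nov 10, 2007 → Dec 10, 2007: 30 days (November has 30).
Dec 10, 2007 → Jan 10, 2008: 31 days (December has 31).
Jan 10, 2008 → Feb 10, 2008: 31 days (January has 31).
Feb 10, 2008 → Mar 10, 2008: 29 days (February has 29).
Mar 10, 2008 → Apr 10, 2008: 31 days (March has 31).
Apr 10, 2008 → Apr 12, 2008: 2 days.
Total: 703 days.

703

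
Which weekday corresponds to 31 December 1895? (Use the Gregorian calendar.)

Tuesday

Doomsday rule: the anchor day for the 1800s is Friday. For year 95: 95÷12 = 7 r 11, and 11÷4 = 2, so 7+11+2 = 20.
Friday + 20 ≡ Thursday — that's 1895's doomsday.
In December the doomsday date is Dec 12.
Dec 31 is 19 days after Dec 12; 19 mod 7 = 5, so Thursday + 5 = Tuesday.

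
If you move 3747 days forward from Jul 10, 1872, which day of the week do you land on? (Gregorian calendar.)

Friday

First find the weekday of Jul 10, 1872. Doomsday rule: the anchor day for the 1800s is Friday. For year 72: 72÷12 = 6 r 0, and 0÷4 = 0, so 6+0+0 = 6.
Friday + 6 ≡ Thursday — that's 1872's doomsday.
In July the doomsday date is Jul 11.
Jul 10 is 1 day before Jul 11; 1 mod 7 = 1, so Thursday − 1 = Wednesday.
3747 mod 7 = 2, so 3747 days after a Wednesday is Wednesday + 2 = Friday.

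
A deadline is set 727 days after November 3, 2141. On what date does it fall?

+365 (one year) → Nov 3, 2142 (362 left).
Nov has 30 days: +28 → Dec 1, 2142 (334 left).
Dec has 31 days: +31 → Jan 1, 2143 (303 left).
Jan has 31 days: +31 → Feb 1, 2143 (272 left).
Feb has 28 days: +28 → Mar 1, 2143 (244 left).
Mar has 31 days: +31 → Apr 1, 2143 (213 left).
Apr has 30 days: +30 → May 1, 2143 (183 left).
May has 31 days: +31 → Jun 1, 2143 (152 left).
Jun has 30 days: +30 → Jul 1, 2143 (122 left).
Jul has 31 days: +31 → Aug 1, 2143 (91 left).
Aug has 31 days: +31 → Sep 1, 2143 (60 left).
Sep has 30 days: +30 → Oct 1, 2143 (30 left).
+30 → Oct 31, 2143.

October 31, 2143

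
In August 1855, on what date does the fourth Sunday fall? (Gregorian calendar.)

August 1, 1855 is a Wednesday.
The first Sunday is therefore August 5 (4 days later).
The fourth Sunday is 5 + 3×7 = August 26.

August 26, 1855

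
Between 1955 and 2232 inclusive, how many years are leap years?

Multiples of 4 in [1955,2232]: 70.
Of those, multiples of 100: 3 (not leap unless ÷400).
Multiples of 400: 1.
Leap years = 70 − 3 + 1 = 68.

68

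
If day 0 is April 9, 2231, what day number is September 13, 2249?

6732

Apr 9, 2231 → Apr 9, 2232: 366 days (Feb 29, 2232 is in that span).
Apr 9, 2232 → Apr 9, 2233: 365 days.
Apr 9, 2233 → Apr 9, 2234: 365 days.
Apr 9, 2234 → Apr 9, 2235: 365 days.
Apr 9, 2235 → Apr 9, 2236: 366 days (Feb 29, 2236 is in that span).
Apr 9, 2236 → Apr 9, 2237: 365 days.
Apr 9, 2237 → Apr 9, 2238: 365 days.
Apr 9, 2238 → Apr 9, 2239: 365 days.
Apr 9, 2239 → Apr 9, 2240: 366 days (Feb 29, 2240 is in that span).
Apr 9, 2240 → Apr 9, 2241: 365 days.
Apr 9, 2241 → Apr 9, 2242: 365 days.
Apr 9, 2242 → Apr 9, 2243: 365 days.
Apr 9, 2243 → Apr 9, 2244: 366 days (Feb 29, 2244 is in that span).
Apr 9, 2244 → Apr 9, 2245: 365 days.
Apr 9, 2245 → Apr 9, 2246: 365 days.
Apr 9, 2246 → Apr 9, 2247: 365 days.
Apr 9, 2247 → Apr 9, 2248: 366 days (Feb 29, 2248 is in that span).
Apr 9, 2248 → Apr 9, 2249: 365 days.
Apr 9, 2249 → May 9, 2249: 30 days (April has 30).
May 9, 2249 → Jun 9, 2249: 31 days (May has 31).
Jun 9, 2249 → Jul 9, 2249: 30 days (June has 30).
Jul 9, 2249 → Aug 9, 2249: 31 days (July has 31).
Aug 9, 2249 → Sep 9, 2249: 31 days (August has 31).
Sep 9, 2249 → Sep 13, 2249: 4 days.
Total: 6732 days.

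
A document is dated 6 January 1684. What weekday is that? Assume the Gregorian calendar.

Doomsday rule: the anchor day for the 1600s is Tuesday. For year 84: 84÷12 = 7 r 0, and 0÷4 = 0, so 7+0+0 = 7.
Tuesday + 7 ≡ Tuesday — that's 1684's doomsday.
In January the doomsday date is Jan 4 (1684 is a leap year (divisible by 4)).
Jan 6 is 2 days after Jan 4; 2 mod 7 = 2, so Tuesday + 2 = Thursday.

Thursday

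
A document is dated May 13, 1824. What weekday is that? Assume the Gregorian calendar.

Thursday

Doomsday rule: the anchor day for the 1800s is Friday. For year 24: 24÷12 = 2 r 0, and 0÷4 = 0, so 2+0+0 = 2.
Friday + 2 ≡ Sunday — that's 1824's doomsday.
In May the doomsday date is May 9.
May 13 is 4 days after May 9; 4 mod 7 = 4, so Sunday + 4 = Thursday.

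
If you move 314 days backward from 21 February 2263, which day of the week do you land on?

Sunday

First find the weekday of Feb 21, 2263. Doomsday rule: the anchor day for the 2200s is Friday. For year 63: 63÷12 = 5 r 3, and 3÷4 = 0, so 5+3+0 = 8.
Friday + 8 ≡ Saturday — that's 2263's doomsday.
In February the doomsday date is Feb 28 (2263 is not a leap year).
Feb 21 is 7 days before Feb 28; 7 mod 7 = 0, so Saturday − 0 = Saturday.
314 mod 7 = 6, so 314 days before a Saturday is Saturday − 6 = Sunday.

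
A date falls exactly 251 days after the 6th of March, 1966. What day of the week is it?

First find the weekday of Mar 6, 1966. Doomsday rule: the anchor day for the 1900s is Wednesday. For year 66: 66÷12 = 5 r 6, and 6÷4 = 1, so 5+6+1 = 12.
Wednesday + 12 ≡ Monday — that's 1966's doomsday.
In March the doomsday date is Mar 14.
Mar 6 is 8 days before Mar 14; 8 mod 7 = 1, so Monday − 1 = Sunday.
251 mod 7 = 6, so 251 days after a Sunday is Sunday + 6 = Saturday.

Saturday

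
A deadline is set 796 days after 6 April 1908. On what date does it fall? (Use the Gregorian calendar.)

+365 (one year) → Apr 6, 1909 (431 left).
+365 (one year) → Apr 6, 1910 (66 left).
Apr has 30 days: +25 → May 1, 1910 (41 left).
May has 31 days: +31 → Jun 1, 1910 (10 left).
+10 → Jun 11, 1910.

June 11, 1910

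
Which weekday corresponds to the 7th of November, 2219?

January 1, 2219 is a Friday.
Jan 1, 2219 → Feb 1, 2219: 31 days (January has 31).
Feb 1, 2219 → Mar 1, 2219: 28 days (February has 28).
Mar 1, 2219 → Apr 1, 2219: 31 days (March has 31).
Apr 1, 2219 → May 1, 2219: 30 days (April has 30).
May 1, 2219 → Jun 1, 2219: 31 days (May has 31).
Jun 1, 2219 → Jul 1, 2219: 30 days (June has 30).
Jul 1, 2219 → Aug 1, 2219: 31 days (July has 31).
Aug 1, 2219 → Sep 1, 2219: 31 days (August has 31).
Sep 1, 2219 → Oct 1, 2219: 30 days (September has 30).
Oct 1, 2219 → Nov 1, 2219: 31 days (October has 31).
Nov 1, 2219 → Nov 7, 2219: 6 days.
Total: 310 days.
310 mod 7 = 2, so Friday + 2 = Sunday.

Sunday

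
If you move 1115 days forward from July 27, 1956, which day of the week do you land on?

Jul 27, 1956 is a Friday.
1115 mod 7 = 2, so 1115 days after a Friday is Friday + 2 = Sunday.

Sunday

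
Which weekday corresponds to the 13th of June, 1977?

Doomsday rule: the anchor day for the 1900s is Wednesday. For year 77: 77÷12 = 6 r 5, and 5÷4 = 1, so 6+5+1 = 12.
Wednesday + 12 ≡ Monday — that's 1977's doomsday.
In June the doomsday date is Jun 6.
Jun 13 is 7 days after Jun 6; 7 mod 7 = 0, so Monday + 0 = Monday.

Monday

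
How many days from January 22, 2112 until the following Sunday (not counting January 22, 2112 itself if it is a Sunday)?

Jan 22, 2112 is a Friday.
From Friday to the next Sunday is 2 days.

2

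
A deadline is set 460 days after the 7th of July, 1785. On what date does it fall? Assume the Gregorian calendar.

October 10, 1786

+365 (one year) → Jul 7, 1786 (95 left).
Jul has 31 days: +25 → Aug 1, 1786 (70 left).
Aug has 31 days: +31 → Sep 1, 1786 (39 left).
Sep has 30 days: +30 → Oct 1, 1786 (9 left).
+9 → Oct 10, 1786.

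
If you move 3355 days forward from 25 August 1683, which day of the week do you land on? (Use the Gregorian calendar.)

Friday

Aug 25, 1683 is a Wednesday.
3355 mod 7 = 2, so 3355 days after a Wednesday is Wednesday + 2 = Friday.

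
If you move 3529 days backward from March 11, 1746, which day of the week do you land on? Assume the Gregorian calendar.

First find the weekday of Mar 11, 1746. Doomsday rule: the anchor day for the 1700s is Sunday. For year 46: 46÷12 = 3 r 10, and 10÷4 = 2, so 3+10+2 = 15.
Sunday + 15 ≡ Monday — that's 1746's doomsday.
In March the doomsday date is Mar 14.
Mar 11 is 3 days before Mar 14; 3 mod 7 = 3, so Monday − 3 = Friday.
3529 mod 7 = 1, so 3529 days before a Friday is Friday − 1 = Thursday.

Thursday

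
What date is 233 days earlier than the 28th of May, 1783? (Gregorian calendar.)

−28 → Apr 30, 1783 (end of Apr, 30 days; 205 left).
−30 → Mar 31, 1783 (end of Mar, 31 days; 175 left).
−31 → Feb 28, 1783 (end of Feb, 28 days; 144 left).
−28 → Jan 31, 1783 (end of Jan, 31 days; 116 left).
−31 → Dec 31, 1782 (end of Dec, 31 days; 85 left).
−31 → Nov 30, 1782 (end of Nov, 30 days; 54 left).
−30 → Oct 31, 1782 (end of Oct, 31 days; 24 left).
−24 → Oct 7, 1782.

October 7, 1782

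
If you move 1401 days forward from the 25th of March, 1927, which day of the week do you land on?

Saturday

First find the weekday of Mar 25, 1927. Doomsday rule: the anchor day for the 1900s is Wednesday. For year 27: 27÷12 = 2 r 3, and 3÷4 = 0, so 2+3+0 = 5.
Wednesday + 5 ≡ Monday — that's 1927's doomsday.
In March the doomsday date is Mar 14.
Mar 25 is 11 days after Mar 14; 11 mod 7 = 4, so Monday + 4 = Friday.
1401 mod 7 = 1, so 1401 days after a Friday is Friday + 1 = Saturday.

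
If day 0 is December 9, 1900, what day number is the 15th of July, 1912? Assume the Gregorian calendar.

Dec 9, 1900 → Dec 9, 1901: 365 days.
Dec 9, 1901 → Dec 9, 1902: 365 days.
Dec 9, 1902 → Dec 9, 1903: 365 days.
Dec 9, 1903 → Dec 9, 1904: 366 days (Feb 29, 1904 is in that span).
Dec 9, 1904 → Dec 9, 1905: 365 days.
Dec 9, 1905 → Dec 9, 1906: 365 days.
Dec 9, 1906 → Dec 9, 1907: 365 days.
Dec 9, 1907 → Dec 9, 1908: 366 days (Feb 29, 1908 is in that span).
Dec 9, 1908 → Dec 9, 1909: 365 days.
Dec 9, 1909 → Dec 9, 1910: 365 days.
Dec 9, 1910 → Dec 9, 1911: 365 days.
Dec 9, 1911 → Jan 9, 1912: 31 days (December has 31).
Jan 9, 1912 → Feb 9, 1912: 31 days (January has 31).
Feb 9, 1912 → Mar 9, 1912: 29 days (February has 29).
Mar 9, 1912 → Apr 9, 1912: 31 days (March has 31).
Apr 9, 1912 → May 9, 1912: 30 days (April has 30).
May 9, 1912 → Jun 9, 1912: 31 days (May has 31).
Jun 9, 1912 → Jul 9, 1912: 30 days (June has 30).
Jul 9, 1912 → Jul 15, 1912: 6 days.
Total: 4236 days.

4236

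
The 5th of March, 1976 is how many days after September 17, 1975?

Sep 17, 1975 → Oct 17, 1975: 30 days (September has 30).
Oct 17, 1975 → Nov 17, 1975: 31 days (October has 31).
Nov 17, 1975 → Dec 17, 1975: 30 days (November has 30).
Dec 17, 1975 → Jan 17, 1976: 31 days (December has 31).
Jan 17, 1976 → Feb 17, 1976: 31 days (January has 31).
Feb 17, 1976 → Mar 5, 1976: 17 days.
Total: 170 days.

170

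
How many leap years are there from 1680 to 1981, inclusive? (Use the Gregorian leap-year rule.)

Multiples of 4 in [1680,1981]: 76.
Of those, multiples of 100: 3 (not leap unless ÷400).
Multiples of 400: 0.
Leap years = 76 − 3 + 0 = 73.

73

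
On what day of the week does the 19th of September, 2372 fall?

Doomsday rule: the anchor day for the 2300s is Wednesday. For year 72: 72÷12 = 6 r 0, and 0÷4 = 0, so 6+0+0 = 6.
Wednesday + 6 ≡ Tuesday — that's 2372's doomsday.
In September the doomsday date is Sep 5.
Sep 19 is 14 days after Sep 5; 14 mod 7 = 0, so Tuesday + 0 = Tuesday.

Tuesday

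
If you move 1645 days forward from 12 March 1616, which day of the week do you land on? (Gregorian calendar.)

First find the weekday of Mar 12, 1616. Doomsday rule: the anchor day for the 1600s is Tuesday. For year 16: 16÷12 = 1 r 4, and 4÷4 = 1, so 1+4+1 = 6.
Tuesday + 6 ≡ Monday — that's 1616's doomsday.
In March the doomsday date is Mar 14.
Mar 12 is 2 days before Mar 14; 2 mod 7 = 2, so Monday − 2 = Saturday.
1645 mod 7 = 0, so 1645 days after a Saturday is Saturday + 0 = Saturday.

Saturday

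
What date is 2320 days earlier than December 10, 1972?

−366 (one year; includes Feb 29, 1972) → Dec 10, 1971 (1954 left).
−365 (one year) → Dec 10, 1970 (1589 left).
−365 (one year) → Dec 10, 1969 (1224 left).
−365 (one year) → Dec 10, 1968 (859 left).
−366 (one year; includes Feb 29, 1968) → Dec 10, 1967 (493 left).
−365 (one year) → Dec 10, 1966 (128 left).
−10 → Nov 30, 1966 (end of Nov, 30 days; 118 left).
−30 → Oct 31, 1966 (end of Oct, 31 days; 88 left).
−31 → Sep 30, 1966 (end of Sep, 30 days; 57 left).
−30 → Aug 31, 1966 (end of Aug, 31 days; 27 left).
−27 → Aug 4, 1966.

August 4, 1966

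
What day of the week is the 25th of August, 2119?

Friday

January 1, 2119 is a Sunday.
Jan 1, 2119 → Feb 1, 2119: 31 days (January has 31).
Feb 1, 2119 → Mar 1, 2119: 28 days (February has 28).
Mar 1, 2119 → Apr 1, 2119: 31 days (March has 31).
Apr 1, 2119 → May 1, 2119: 30 days (April has 30).
May 1, 2119 → Jun 1, 2119: 31 days (May has 31).
Jun 1, 2119 → Jul 1, 2119: 30 days (June has 30).
Jul 1, 2119 → Aug 1, 2119: 31 days (July has 31).
Aug 1, 2119 → Aug 25, 2119: 24 days.
Total: 236 days.
236 mod 7 = 5, so Sunday + 5 = Friday.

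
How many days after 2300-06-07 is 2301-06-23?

381

Jun 7, 2300 → Jul 7, 2300: 30 days (June has 30).
Jul 7, 2300 → Aug 7, 2300: 31 days (July has 31).
Aug 7, 2300 → Sep 7, 2300: 31 days (August has 31).
Sep 7, 2300 → Oct 7, 2300: 30 days (September has 30).
Oct 7, 2300 → Nov 7, 2300: 31 days (October has 31).
Nov 7, 2300 → Dec 7, 2300: 30 days (November has 30).
Dec 7, 2300 → Jan 7, 2301: 31 days (December has 31).
Jan 7, 2301 → Feb 7, 2301: 31 days (January has 31).
Feb 7, 2301 → Mar 7, 2301: 28 days (February has 28).
Mar 7, 2301 → Apr 7, 2301: 31 days (March has 31).
Apr 7, 2301 → May 7, 2301: 30 days (April has 30).
May 7, 2301 → Jun 7, 2301: 31 days (May has 31).
Jun 7, 2301 → Jun 23, 2301: 16 days.
Total: 381 days.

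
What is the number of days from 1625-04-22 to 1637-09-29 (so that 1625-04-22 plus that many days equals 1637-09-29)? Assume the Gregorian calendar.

4543

Apr 22, 1625 → Apr 22, 1626: 365 days.
Apr 22, 1626 → Apr 22, 1627: 365 days.
Apr 22, 1627 → Apr 22, 1628: 366 days (Feb 29, 1628 is in that span).
Apr 22, 1628 → Apr 22, 1629: 365 days.
Apr 22, 1629 → Apr 22, 1630: 365 days.
Apr 22, 1630 → Apr 22, 1631: 365 days.
Apr 22, 1631 → Apr 22, 1632: 366 days (Feb 29, 1632 is in that span).
Apr 22, 1632 → Apr 22, 1633: 365 days.
Apr 22, 1633 → Apr 22, 1634: 365 days.
Apr 22, 1634 → Apr 22, 1635: 365 days.
Apr 22, 1635 → Apr 22, 1636: 366 days (Feb 29, 1636 is in that span).
Apr 22, 1636 → Apr 22, 1637: 365 days.
Apr 22, 1637 → May 22, 1637: 30 days (April has 30).
May 22, 1637 → Jun 22, 1637: 31 days (May has 31).
Jun 22, 1637 → Jul 22, 1637: 30 days (June has 30).
Jul 22, 1637 → Aug 22, 1637: 31 days (July has 31).
Aug 22, 1637 → Sep 22, 1637: 31 days (August has 31).
Sep 22, 1637 → Sep 29, 1637: 7 days.
Total: 4543 days.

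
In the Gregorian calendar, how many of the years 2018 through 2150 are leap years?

Multiples of 4 in [2018,2150]: 33.
Of those, multiples of 100: 1 (not leap unless ÷400).
Multiples of 400: 0.
Leap years = 33 − 1 + 0 = 32.

32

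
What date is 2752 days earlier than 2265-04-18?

−365 (one year) → Apr 18, 2264 (2387 left).
−366 (one year; includes Feb 29, 2264) → Apr 18, 2263 (2021 left).
−365 (one year) → Apr 18, 2262 (1656 left).
−365 (one year) → Apr 18, 2261 (1291 left).
−365 (one year) → Apr 18, 2260 (926 left).
−366 (one year; includes Feb 29, 2260) → Apr 18, 2259 (560 left).
−365 (one year) → Apr 18, 2258 (195 left).
−18 → Mar 31, 2258 (end of Mar, 31 days; 177 left).
−31 → Feb 28, 2258 (end of Feb, 28 days; 146 left).
−28 → Jan 31, 2258 (end of Jan, 31 days; 118 left).
−31 → Dec 31, 2257 (end of Dec, 31 days; 87 left).
−31 → Nov 30, 2257 (end of Nov, 30 days; 56 left).
−30 → Oct 31, 2257 (end of Oct, 31 days; 26 left).
−26 → Oct 5, 2257.

October 5, 2257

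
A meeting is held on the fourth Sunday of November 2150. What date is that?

November 22, 2150

November 1, 2150 is a Sunday.
The first Sunday is therefore November 1 (same day).
The fourth Sunday is 1 + 3×7 = November 22.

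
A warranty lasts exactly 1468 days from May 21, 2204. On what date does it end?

May 28, 2208

+365 (one year) → May 21, 2205 (1103 left).
+365 (one year) → May 21, 2206 (738 left).
+365 (one year) → May 21, 2207 (373 left).
May has 31 days: +11 → Jun 1, 2207 (362 left).
Jun has 30 days: +30 → Jul 1, 2207 (332 left).
Jul has 31 days: +31 → Aug 1, 2207 (301 left).
Aug has 31 days: +31 → Sep 1, 2207 (270 left).
Sep has 30 days: +30 → Oct 1, 2207 (240 left).
Oct has 31 days: +31 → Nov 1, 2207 (209 left).
Nov has 30 days: +30 → Dec 1, 2207 (179 left).
Dec has 31 days: +31 → Jan 1, 2208 (148 left).
Jan has 31 days: +31 → Feb 1, 2208 (117 left).
Feb has 29 days: +29 → Mar 1, 2208 (88 left).
Mar has 31 days: +31 → Apr 1, 2208 (57 left).
Apr has 30 days: +30 → May 1, 2208 (27 left).
+27 → May 28, 2208.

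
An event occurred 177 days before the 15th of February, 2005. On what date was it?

August 22, 2004

−15 → Jan 31, 2005 (end of Jan, 31 days; 162 left).
−31 → Dec 31, 2004 (end of Dec, 31 days; 131 left).
−31 → Nov 30, 2004 (end of Nov, 30 days; 100 left).
−30 → Oct 31, 2004 (end of Oct, 31 days; 70 left).
−31 → Sep 30, 2004 (end of Sep, 30 days; 39 left).
−30 → Aug 31, 2004 (end of Aug, 31 days; 9 left).
−9 → Aug 22, 2004.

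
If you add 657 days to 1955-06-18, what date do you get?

April 5, 1957

+366 (one year; includes Feb 29, 1956) → Jun 18, 1956 (291 left).
Jun has 30 days: +13 → Jul 1, 1956 (278 left).
Jul has 31 days: +31 → Aug 1, 1956 (247 left).
Aug has 31 days: +31 → Sep 1, 1956 (216 left).
Sep has 30 days: +30 → Oct 1, 1956 (186 left).
Oct has 31 days: +31 → Nov 1, 1956 (155 left).
Nov has 30 days: +30 → Dec 1, 1956 (125 left).
Dec has 31 days: +31 → Jan 1, 1957 (94 left).
Jan has 31 days: +31 → Feb 1, 1957 (63 left).
Feb has 28 days: +28 → Mar 1, 1957 (35 left).
Mar has 31 days: +31 → Apr 1, 1957 (4 left).
+4 → Apr 5, 1957.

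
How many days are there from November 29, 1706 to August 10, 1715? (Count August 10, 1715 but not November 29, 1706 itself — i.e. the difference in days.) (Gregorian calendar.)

3176

Nov 29, 1706 → Nov 29, 1707: 365 days.
Nov 29, 1707 → Nov 29, 1708: 366 days (Feb 29, 1708 is in that span).
Nov 29, 1708 → Nov 29, 1709: 365 days.
Nov 29, 1709 → Nov 29, 1710: 365 days.
Nov 29, 1710 → Nov 29, 1711: 365 days.
Nov 29, 1711 → Nov 29, 1712: 366 days (Feb 29, 1712 is in that span).
Nov 29, 1712 → Nov 29, 1713: 365 days.
Nov 29, 1713 → Nov 29, 1714: 365 days.
Nov 29, 1714 → Dec 29, 1714: 30 days (November has 30).
Dec 29, 1714 → Jan 29, 1715: 31 days (December has 31).
Jan 29, 1715 → Feb 28, 1715: 30 days (January has 31).
Feb 28, 1715 → Mar 28, 1715: 28 days (February has 28).
Mar 28, 1715 → Apr 28, 1715: 31 days (March has 31).
Apr 28, 1715 → May 28, 1715: 30 days (April has 30).
May 28, 1715 → Jun 28, 1715: 31 days (May has 31).
Jun 28, 1715 → Jul 28, 1715: 30 days (June has 30).
Jul 28, 1715 → Aug 10, 1715: 13 days.
Total: 3176 days.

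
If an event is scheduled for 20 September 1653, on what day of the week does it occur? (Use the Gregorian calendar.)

Saturday

Doomsday rule: the anchor day for the 1600s is Tuesday. For year 53: 53÷12 = 4 r 5, and 5÷4 = 1, so 4+5+1 = 10.
Tuesday + 10 ≡ Friday — that's 1653's doomsday.
In September the doomsday date is Sep 5.
Sep 20 is 15 days after Sep 5; 15 mod 7 = 1, so Friday + 1 = Saturday.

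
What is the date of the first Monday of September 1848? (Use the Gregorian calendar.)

September 1, 1848 is a Friday.
The first Monday is therefore September 4 (3 days later).

September 4, 1848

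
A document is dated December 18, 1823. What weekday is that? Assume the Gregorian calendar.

Thursday

Doomsday rule: the anchor day for the 1800s is Friday. For year 23: 23÷12 = 1 r 11, and 11÷4 = 2, so 1+11+2 = 14.
Friday + 14 ≡ Friday — that's 1823's doomsday.
In December the doomsday date is Dec 12.
Dec 18 is 6 days after Dec 12; 6 mod 7 = 6, so Friday + 6 = Thursday.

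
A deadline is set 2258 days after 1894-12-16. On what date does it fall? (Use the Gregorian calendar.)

February 21, 1901

+365 (one year) → Dec 16, 1895 (1893 left).
+366 (one year; includes Feb 29, 1896) → Dec 16, 1896 (1527 left).
+365 (one year) → Dec 16, 1897 (1162 left).
+365 (one year) → Dec 16, 1898 (797 left).
+365 (one year) → Dec 16, 1899 (432 left).
+365 (one year) → Dec 16, 1900 (67 left).
Dec has 31 days: +16 → Jan 1, 1901 (51 left).
Jan has 31 days: +31 → Feb 1, 1901 (20 left).
+20 → Feb 21, 1901.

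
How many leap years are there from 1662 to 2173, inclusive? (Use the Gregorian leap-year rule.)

124

Multiples of 4 in [1662,2173]: 128.
Of those, multiples of 100: 5 (not leap unless ÷400).
Multiples of 400: 1.
Leap years = 128 − 5 + 1 = 124.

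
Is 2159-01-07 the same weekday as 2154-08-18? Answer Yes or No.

From Aug 18, 2154 to Jan 7, 2159 is 1603 days.
1603 mod 7 = 0, so they are the same weekday.
(Aug 18, 2154 is a Sunday; Jan 7, 2159 is a Sunday.)

Yes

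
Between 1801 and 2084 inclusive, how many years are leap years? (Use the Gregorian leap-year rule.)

Multiples of 4 in [1801,2084]: 71.
Of those, multiples of 100: 2 (not leap unless ÷400).
Multiples of 400: 1.
Leap years = 71 − 2 + 1 = 70.

70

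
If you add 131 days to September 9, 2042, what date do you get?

January 18, 2043

Sep has 30 days: +22 → Oct 1, 2042 (109 left).
Oct has 31 days: +31 → Nov 1, 2042 (78 left).
Nov has 30 days: +30 → Dec 1, 2042 (48 left).
Dec has 31 days: +31 → Jan 1, 2043 (17 left).
+17 → Jan 18, 2043.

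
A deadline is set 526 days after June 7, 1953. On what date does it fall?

+365 (one year) → Jun 7, 1954 (161 left).
Jun has 30 days: +24 → Jul 1, 1954 (137 left).
Jul has 31 days: +31 → Aug 1, 1954 (106 left).
Aug has 31 days: +31 → Sep 1, 1954 (75 left).
Sep has 30 days: +30 → Oct 1, 1954 (45 left).
Oct has 31 days: +31 → Nov 1, 1954 (14 left).
+14 → Nov 15, 1954.

November 15, 1954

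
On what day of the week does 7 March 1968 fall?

Thursday

January 1, 1968 is a Monday.
Jan 1, 1968 → Feb 1, 1968: 31 days (January has 31).
Feb 1, 1968 → Mar 1, 1968: 29 days (February has 29).
Mar 1, 1968 → Mar 7, 1968: 6 days.
Total: 66 days.
66 mod 7 = 3, so Monday + 3 = Thursday.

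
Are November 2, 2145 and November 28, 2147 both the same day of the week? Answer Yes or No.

From Nov 2, 2145 to Nov 28, 2147 is 756 days.
756 mod 7 = 0, so they are the same weekday.
(Nov 2, 2145 is a Tuesday; Nov 28, 2147 is a Tuesday.)

Yes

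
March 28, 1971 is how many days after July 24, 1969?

612

Jul 24, 1969 → Jul 24, 1970: 365 days.
Jul 24, 1970 → Aug 24, 1970: 31 days (July has 31).
Aug 24, 1970 → Sep 24, 1970: 31 days (August has 31).
Sep 24, 1970 → Oct 24, 1970: 30 days (September has 30).
Oct 24, 1970 → Nov 24, 1970: 31 days (October has 31).
Nov 24, 1970 → Dec 24, 1970: 30 days (November has 30).
Dec 24, 1970 → Jan 24, 1971: 31 days (December has 31).
Jan 24, 1971 → Feb 24, 1971: 31 days (January has 31).
Feb 24, 1971 → Mar 24, 1971: 28 days (February has 28).
Mar 24, 1971 → Mar 28, 1971: 4 days.
Total: 612 days.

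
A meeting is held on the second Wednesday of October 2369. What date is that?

October 8, 2369

October 1, 2369 is a Wednesday.
The first Wednesday is therefore October 1 (same day).
The second Wednesday is 1 + 1×7 = October 8.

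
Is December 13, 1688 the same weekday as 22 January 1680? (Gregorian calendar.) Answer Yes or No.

From Jan 22, 1680 to Dec 13, 1688 is 3248 days.
3248 mod 7 = 0, so they are the same weekday.
(Jan 22, 1680 is a Monday; Dec 13, 1688 is a Monday.)

Yes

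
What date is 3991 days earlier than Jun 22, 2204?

July 18, 2193

−366 (one year; includes Feb 29, 2204) → Jun 22, 2203 (3625 left).
−365 (one year) → Jun 22, 2202 (3260 left).
−365 (one year) → Jun 22, 2201 (2895 left).
−365 (one year) → Jun 22, 2200 (2530 left).
−365 (one year) → Jun 22, 2199 (2165 left).
−365 (one year) → Jun 22, 2198 (1800 left).
−365 (one year) → Jun 22, 2197 (1435 left).
−365 (one year) → Jun 22, 2196 (1070 left).
−366 (one year; includes Feb 29, 2196) → Jun 22, 2195 (704 left).
−365 (one year) → Jun 22, 2194 (339 left).
−22 → May 31, 2194 (end of May, 31 days; 317 left).
−31 → Apr 30, 2194 (end of Apr, 30 days; 286 left).
−30 → Mar 31, 2194 (end of Mar, 31 days; 256 left).
−31 → Feb 28, 2194 (end of Feb, 28 days; 225 left).
−28 → Jan 31, 2194 (end of Jan, 31 days; 197 left).
−31 → Dec 31, 2193 (end of Dec, 31 days; 166 left).
−31 → Nov 30, 2193 (end of Nov, 30 days; 135 left).
−30 → Oct 31, 2193 (end of Oct, 31 days; 105 left).
−31 → Sep 30, 2193 (end of Sep, 30 days; 74 left).
−30 → Aug 31, 2193 (end of Aug, 31 days; 44 left).
−31 → Jul 31, 2193 (end of Jul, 31 days; 13 left).
−13 → Jul 18, 2193.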